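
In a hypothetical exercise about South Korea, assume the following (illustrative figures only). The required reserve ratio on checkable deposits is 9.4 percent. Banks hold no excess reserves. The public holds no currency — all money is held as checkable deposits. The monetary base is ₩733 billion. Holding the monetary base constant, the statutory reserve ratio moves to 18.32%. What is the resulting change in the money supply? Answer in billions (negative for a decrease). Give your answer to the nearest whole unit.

-3797 billion

Initially m₁ = 1 / (0.094) ≈ 10.6383, so M₁ = 10.6383 × 733 = 7797.8739 billion.
After the change m₂ = 1 / (0.1832) ≈ 5.4585, so M₂ = 5.4585 × 733 = 4001.0805 billion.
ΔM = M₂ − M₁ = 4001.0805 − 7797.8739 = -3796.7934 billion.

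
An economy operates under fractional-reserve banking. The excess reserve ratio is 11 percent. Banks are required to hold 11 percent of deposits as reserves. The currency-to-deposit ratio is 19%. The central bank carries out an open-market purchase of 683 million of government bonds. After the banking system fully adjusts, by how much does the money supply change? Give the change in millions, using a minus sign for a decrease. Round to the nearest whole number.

1982 million

The money multiplier is m = (1 + c) / (rr + e + c) = (1 + 0.19) / (0.11 + 0.11 + 0.19) ≈ 2.9024.
The purchase adds 683 million of base, so ΔM = m × ΔMB = 2.9024 × (+683) = 1982.3392 million.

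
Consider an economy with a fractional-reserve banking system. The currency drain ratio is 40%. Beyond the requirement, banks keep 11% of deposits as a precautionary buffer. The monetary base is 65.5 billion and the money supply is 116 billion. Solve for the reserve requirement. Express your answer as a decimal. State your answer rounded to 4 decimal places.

0.2805

Using m = M/MB = 116/65.5 ≈ 1.770992. Since m = (1 + c)/(c + rr + e), the denominator satisfies c + rr + e = (1 + c)/m = (1 + 0.4) / 1.770992 ≈ 0.790517.
With c = 0.4 and e = 0.11, the reserve requirement is 0.790517 − 0.4 − 0.11 = 0.280517.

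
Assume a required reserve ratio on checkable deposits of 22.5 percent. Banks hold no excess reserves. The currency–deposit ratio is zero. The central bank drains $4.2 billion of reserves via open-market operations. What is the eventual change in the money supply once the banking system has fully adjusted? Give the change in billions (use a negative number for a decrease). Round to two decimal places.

The simple money multiplier is m = 1/rr = 1/0.225 ≈ 4.4444.
An open-market sale reduces the monetary base by 4.2 billion, so ΔM = m × ΔMB = 4.4444 × (−4.2) ≈ -18.6665 billion.

-18.67 billion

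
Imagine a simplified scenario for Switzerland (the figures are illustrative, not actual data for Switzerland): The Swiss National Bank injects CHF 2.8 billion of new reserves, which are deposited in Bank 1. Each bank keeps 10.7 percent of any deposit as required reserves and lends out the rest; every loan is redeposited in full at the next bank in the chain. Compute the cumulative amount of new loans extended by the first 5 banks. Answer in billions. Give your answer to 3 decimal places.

Bank i lends (1 − rr)^i of the original deposit: Bank 1 lends 2.8·0.8930 = 2.5004, Bank 2 lends 2.8·0.8930² ≈ 2.2329, and so on.
Summing a geometric series: total = 2.8·[0.8930·(1 − 0.8930^5) / (1 − 0.8930)] ≈ 10.0979 billion.

CHF 10.098 billion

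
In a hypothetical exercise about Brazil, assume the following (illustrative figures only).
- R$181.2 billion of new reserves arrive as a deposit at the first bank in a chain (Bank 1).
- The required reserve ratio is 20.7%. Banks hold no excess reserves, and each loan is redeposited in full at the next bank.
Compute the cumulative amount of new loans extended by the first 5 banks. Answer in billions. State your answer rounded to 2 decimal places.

R$476.48 billion

Bank i lends (1 − rr)^i of the original deposit: Bank 1 lends 181.2·0.7930 = 143.6916, Bank 2 lends 181.2·0.7930² ≈ 113.9474, and so on.
Summing a geometric series: total = 181.2·[0.7930·(1 − 0.7930^5) / (1 − 0.7930)] ≈ 476.4781 billion.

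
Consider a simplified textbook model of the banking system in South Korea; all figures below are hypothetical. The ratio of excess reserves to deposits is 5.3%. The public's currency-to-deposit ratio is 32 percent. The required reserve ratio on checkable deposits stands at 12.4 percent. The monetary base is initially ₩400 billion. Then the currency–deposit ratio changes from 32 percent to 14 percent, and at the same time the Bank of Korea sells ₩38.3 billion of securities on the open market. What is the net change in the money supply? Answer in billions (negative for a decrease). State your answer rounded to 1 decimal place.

Before: m₁ = (1 + 0.32) / (0.124 + 0.053 + 0.32) ≈ 2.65594, MB₁ = 400, so M₁ = 2.65594 × 400 = 1062.376 billion.
After: m₂ = (1 + 0.14) / (0.124 + 0.053 + 0.14) ≈ 3.59621, MB₂ = 400 − 38.3 = 361.7, so M₂ = 3.59621 × 361.7 ≈ 1300.7492 billion.
ΔM = M₂ − M₁ = 1300.7492 − 1062.376 = 238.3732 billion.

₩238.4 billion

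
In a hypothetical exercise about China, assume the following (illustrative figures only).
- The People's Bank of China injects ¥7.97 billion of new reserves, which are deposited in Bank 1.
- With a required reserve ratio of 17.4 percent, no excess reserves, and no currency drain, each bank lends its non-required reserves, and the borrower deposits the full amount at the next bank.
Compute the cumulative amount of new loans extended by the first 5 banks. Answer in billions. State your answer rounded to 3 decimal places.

¥23.287 billion

Bank i lends (1 − rr)^i of the original deposit: Bank 1 lends 7.97·0.8260 ≈ 6.5832, Bank 2 lends 7.97·0.8260² ≈ 5.4377, and so on.
Summing a geometric series: total = 7.97·[0.8260·(1 − 0.8260^5) / (1 − 0.8260)] ≈ 23.2871 billion.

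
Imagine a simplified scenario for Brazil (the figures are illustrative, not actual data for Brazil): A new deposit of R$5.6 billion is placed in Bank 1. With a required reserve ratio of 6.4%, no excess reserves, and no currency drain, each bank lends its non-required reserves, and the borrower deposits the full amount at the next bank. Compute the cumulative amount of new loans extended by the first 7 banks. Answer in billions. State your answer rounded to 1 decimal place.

Bank i lends (1 − rr)^i of the original deposit: Bank 1 lends 5.6·0.9360 = 5.2416, Bank 2 lends 5.6·0.9360² ≈ 4.9061, and so on.
Summing a geometric series: total = 5.6·[0.9360·(1 − 0.9360^7) / (1 − 0.9360)] ≈ 30.3516 billion.

R$30.4 billion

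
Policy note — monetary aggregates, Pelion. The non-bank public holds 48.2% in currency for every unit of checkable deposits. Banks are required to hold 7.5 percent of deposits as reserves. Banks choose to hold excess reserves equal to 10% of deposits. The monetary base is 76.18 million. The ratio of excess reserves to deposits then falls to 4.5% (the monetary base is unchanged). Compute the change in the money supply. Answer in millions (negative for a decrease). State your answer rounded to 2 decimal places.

Initially m₁ = (1 + 0.482) / (0.075 + 0.1 + 0.482) ≈ 2.25571, so M₁ = 2.25571 × 76.18 ≈ 171.84 million.
After the change m₂ = (1 + 0.482) / (0.075 + 0.045 + 0.482) ≈ 2.46179, so M₂ = 2.46179 × 76.18 ≈ 187.5392 million.
ΔM = M₂ − M₁ = 187.5392 − 171.84 = 15.6992 million.

15.70 million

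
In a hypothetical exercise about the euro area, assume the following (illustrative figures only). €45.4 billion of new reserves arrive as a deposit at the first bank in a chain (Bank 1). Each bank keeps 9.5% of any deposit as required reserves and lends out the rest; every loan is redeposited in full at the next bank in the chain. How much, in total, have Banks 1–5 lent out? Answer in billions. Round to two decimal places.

€169.94 billion

Bank i lends (1 − rr)^i of the original deposit: Bank 1 lends 45.4·0.9050 = 41.0870, Bank 2 lends 45.4·0.9050² ≈ 37.1837, and so on.
Summing a geometric series: total = 45.4·[0.9050·(1 − 0.9050^5) / (1 − 0.9050)] ≈ 169.9377 billion.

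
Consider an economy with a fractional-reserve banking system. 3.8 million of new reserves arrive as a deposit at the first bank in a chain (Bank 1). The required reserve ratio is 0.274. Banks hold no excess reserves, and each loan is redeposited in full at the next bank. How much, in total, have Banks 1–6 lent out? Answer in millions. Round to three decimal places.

Bank i lends (1 − rr)^i of the original deposit: Bank 1 lends 3.8·0.7260 = 2.7588, Bank 2 lends 3.8·0.7260² ≈ 2.0029, and so on.
Summing a geometric series: total = 3.8·[0.7260·(1 − 0.7260^6) / (1 − 0.7260)] ≈ 8.5943 million.

8.594 million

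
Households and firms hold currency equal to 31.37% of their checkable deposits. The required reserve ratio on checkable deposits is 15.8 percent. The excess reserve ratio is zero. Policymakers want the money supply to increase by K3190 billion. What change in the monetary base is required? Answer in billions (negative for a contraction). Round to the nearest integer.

K1145 billion

The money multiplier is m = (1 + c) / (rr + c) = (1 + 0.3137) / (0.158 + 0.3137) ≈ 2.78503.
ΔMB = ΔM / m = (+3190) / 2.78503 ≈ 1145.4096 billion.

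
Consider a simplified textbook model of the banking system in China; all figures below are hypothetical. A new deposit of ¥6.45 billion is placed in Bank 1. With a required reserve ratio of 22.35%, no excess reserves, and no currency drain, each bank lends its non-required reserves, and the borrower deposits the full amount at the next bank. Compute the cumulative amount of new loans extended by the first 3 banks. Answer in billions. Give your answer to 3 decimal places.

Bank i lends (1 − rr)^i of the original deposit: Bank 1 lends 6.45·0.7765 ≈ 5.0084, Bank 2 lends 6.45·0.7765² ≈ 3.8890, and so on.
Summing a geometric series: total = 6.45·[0.7765·(1 − 0.7765^3) / (1 − 0.7765)] ≈ 11.9173 billion.

¥11.917 billion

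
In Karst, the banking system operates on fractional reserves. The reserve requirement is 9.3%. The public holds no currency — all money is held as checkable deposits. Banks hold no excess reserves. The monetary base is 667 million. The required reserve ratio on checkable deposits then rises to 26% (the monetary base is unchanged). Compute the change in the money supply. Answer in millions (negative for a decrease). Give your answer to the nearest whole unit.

-4607 million

Initially m₁ = 1 / (0.093) ≈ 10.7527, so M₁ = 10.7527 × 667 = 7172.0509 million.
After the change m₂ = 1 / (0.26) ≈ 3.8462, so M₂ = 3.8462 × 667 = 2565.4154 million.
ΔM = M₂ − M₁ = 2565.4154 − 7172.0509 = -4606.6355 million.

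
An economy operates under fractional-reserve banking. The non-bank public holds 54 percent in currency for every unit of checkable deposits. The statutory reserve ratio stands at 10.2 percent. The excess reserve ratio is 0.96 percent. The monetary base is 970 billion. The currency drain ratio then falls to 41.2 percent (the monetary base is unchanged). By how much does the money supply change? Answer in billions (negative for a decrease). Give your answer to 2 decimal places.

Initially m₁ = (1 + 0.54) / (0.102 + 0.0096 + 0.54) ≈ 2.363413, so M₁ = 2.363413 × 970 ≈ 2292.5106 billion.
After the change m₂ = (1 + 0.412) / (0.102 + 0.0096 + 0.412) ≈ 2.696715, so M₂ = 2.696715 × 970 ≈ 2615.8136 billion.
ΔM = M₂ − M₁ = 2615.8136 − 2292.5106 = 323.303 billion.

323.30 billion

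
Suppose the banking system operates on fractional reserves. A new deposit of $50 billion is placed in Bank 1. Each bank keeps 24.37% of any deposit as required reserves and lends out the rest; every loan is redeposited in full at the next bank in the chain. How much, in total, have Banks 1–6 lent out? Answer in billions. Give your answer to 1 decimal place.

$126.1 billion

Bank i lends (1 − rr)^i of the original deposit: Bank 1 lends 50·0.7563 = 37.8150, Bank 2 lends 50·0.7563² ≈ 28.5995, and so on.
Summing a geometric series: total = 50·[0.7563·(1 − 0.7563^6) / (1 − 0.7563)] ≈ 126.1319 billion.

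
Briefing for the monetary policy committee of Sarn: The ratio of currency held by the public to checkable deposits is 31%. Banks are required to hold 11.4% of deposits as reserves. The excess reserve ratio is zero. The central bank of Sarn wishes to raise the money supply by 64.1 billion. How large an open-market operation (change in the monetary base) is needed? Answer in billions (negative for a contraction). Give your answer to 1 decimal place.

20.7 billion

The money multiplier is m = (1 + c) / (rr + c) = (1 + 0.31) / (0.114 + 0.31) ≈ 3.0896.
ΔMB = ΔM / m = (+64.1) / 3.0896 ≈ 20.747 billion.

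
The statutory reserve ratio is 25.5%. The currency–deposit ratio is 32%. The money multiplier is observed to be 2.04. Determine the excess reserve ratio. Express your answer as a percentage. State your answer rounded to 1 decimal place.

Using m = 2.04. Since m = (1 + c)/(c + rr + e), the denominator satisfies c + rr + e = (1 + c)/m = (1 + 0.32) / 2.04 ≈ 0.647059.
With c = 0.32 and rr = 0.255, the excess reserve ratio is 0.647059 − 0.32 − 0.255 = 0.072059.

7.2%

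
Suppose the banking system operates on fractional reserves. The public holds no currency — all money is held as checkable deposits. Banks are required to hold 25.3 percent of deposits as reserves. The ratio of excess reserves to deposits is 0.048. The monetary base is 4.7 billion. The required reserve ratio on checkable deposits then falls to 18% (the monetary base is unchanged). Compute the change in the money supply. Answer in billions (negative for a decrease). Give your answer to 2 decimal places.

5.00 billion

Initially m₁ = 1 / (0.253 + 0.048) ≈ 3.3223, so M₁ = 3.3223 × 4.7 ≈ 15.6148 billion.
After the change m₂ = 1 / (0.18 + 0.048) ≈ 4.3860, so M₂ = 4.3860 × 4.7 = 20.6142 billion.
ΔM = M₂ − M₁ = 20.6142 − 15.6148 = 4.9994 billion.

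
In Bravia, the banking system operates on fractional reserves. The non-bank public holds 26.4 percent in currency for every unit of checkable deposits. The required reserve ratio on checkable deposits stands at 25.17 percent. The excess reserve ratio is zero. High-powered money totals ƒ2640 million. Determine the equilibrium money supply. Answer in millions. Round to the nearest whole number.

ƒ6471 million

The money multiplier is m = (1 + c) / (rr + c) = (1 + 0.264) / (0.2517 + 0.264) ≈ 2.45104.
So M = m × MB = 2.45104 × 2640 = 6470.7456 million.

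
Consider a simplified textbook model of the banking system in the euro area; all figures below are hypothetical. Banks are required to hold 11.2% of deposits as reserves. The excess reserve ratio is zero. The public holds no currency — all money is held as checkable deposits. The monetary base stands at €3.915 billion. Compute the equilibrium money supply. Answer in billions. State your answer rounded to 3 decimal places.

With no currency drain or excess reserves, the money multiplier is m = 1/rr = 1/0.112 ≈ 8.92857.
Money supply M = m × MB = 8.92857 × 3.915 ≈ 34.9554 billion.

€34.955 billion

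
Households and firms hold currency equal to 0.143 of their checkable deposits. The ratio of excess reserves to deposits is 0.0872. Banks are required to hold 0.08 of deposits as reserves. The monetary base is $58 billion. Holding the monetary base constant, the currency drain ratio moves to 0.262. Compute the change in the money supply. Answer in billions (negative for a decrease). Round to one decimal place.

Initially m₁ = (1 + 0.143) / (0.08 + 0.0872 + 0.143) ≈ 3.6847, so M₁ = 3.6847 × 58 = 213.7126 billion.
After the change m₂ = (1 + 0.262) / (0.08 + 0.0872 + 0.262) ≈ 2.9404, so M₂ = 2.9404 × 58 = 170.5432 billion.
ΔM = M₂ − M₁ = 170.5432 − 213.7126 = -43.1694 billion.

-43.2 billion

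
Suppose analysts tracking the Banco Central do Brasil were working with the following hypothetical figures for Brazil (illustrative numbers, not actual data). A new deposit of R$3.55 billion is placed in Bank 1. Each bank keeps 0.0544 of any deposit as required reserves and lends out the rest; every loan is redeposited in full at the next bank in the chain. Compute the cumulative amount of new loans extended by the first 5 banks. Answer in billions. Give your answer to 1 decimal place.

Bank i lends (1 − rr)^i of the original deposit: Bank 1 lends 3.55·0.9456 ≈ 3.3569, Bank 2 lends 3.55·0.9456² ≈ 3.1743, and so on.
Summing a geometric series: total = 3.55·[0.9456·(1 − 0.9456^5) / (1 − 0.9456)] ≈ 15.0549 billion.

R$15.1 billion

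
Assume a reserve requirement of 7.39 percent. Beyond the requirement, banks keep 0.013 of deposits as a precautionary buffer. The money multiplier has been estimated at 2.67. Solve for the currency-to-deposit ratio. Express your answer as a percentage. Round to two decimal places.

45.99%

Using m = 2.67. From m = (1 + c)/(c + rr + e), rearranging gives 1 + c = m·(c + rr + e), so c·(1 − m) = m·(rr + e) − 1.
Hence c = [m·(rr + e) − 1]/(1 − m) = [2.67 × (0.0739 + 0.013) − 1] / (1 − 2.67) ≈ 0.459866.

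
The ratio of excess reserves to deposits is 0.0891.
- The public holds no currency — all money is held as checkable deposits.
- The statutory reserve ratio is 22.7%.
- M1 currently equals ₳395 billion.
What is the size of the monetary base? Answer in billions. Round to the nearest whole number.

The money multiplier is m = 1 / (rr + e) = 1 / (0.227 + 0.0891) ≈ 3.1636.
MB = M / m = 395 / 3.1636 ≈ 124.8578 billion.

₳125 billion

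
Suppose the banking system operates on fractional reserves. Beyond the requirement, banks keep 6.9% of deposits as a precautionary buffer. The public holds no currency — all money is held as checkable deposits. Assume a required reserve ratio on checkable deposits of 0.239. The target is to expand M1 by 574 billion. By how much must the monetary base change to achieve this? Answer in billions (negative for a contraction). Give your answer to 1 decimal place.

The money multiplier is m = 1 / (rr + e) = 1 / (0.239 + 0.069) ≈ 3.24675.
ΔMB = ΔM / m = (+574) / 3.24675 ≈ 176.7922 billion.

176.8 billion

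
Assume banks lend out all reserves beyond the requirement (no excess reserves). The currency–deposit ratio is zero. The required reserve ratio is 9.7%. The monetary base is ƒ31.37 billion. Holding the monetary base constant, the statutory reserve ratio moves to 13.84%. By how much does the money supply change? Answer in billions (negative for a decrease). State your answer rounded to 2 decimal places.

-96.74 billion

Initially m₁ = 1 / (0.097) ≈ 10.30928, so M₁ = 10.30928 × 31.37 ≈ 323.4021 billion.
After the change m₂ = 1 / (0.1384) ≈ 7.22543, so M₂ = 7.22543 × 31.37 ≈ 226.6617 billion.
ΔM = M₂ − M₁ = 226.6617 − 323.4021 = -96.7404 billion.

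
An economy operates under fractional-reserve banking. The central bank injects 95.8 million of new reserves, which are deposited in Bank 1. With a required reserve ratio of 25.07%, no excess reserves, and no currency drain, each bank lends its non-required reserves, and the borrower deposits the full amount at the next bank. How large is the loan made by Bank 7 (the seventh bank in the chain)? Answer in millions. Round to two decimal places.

12.70 million

Each bank lends a fraction (1 − rr) = 0.7493 of the deposit it receives, so Bank 7 receives 95.8·0.7493^6 and lends 95.8·0.7493^7 ≈ 12.7044 million.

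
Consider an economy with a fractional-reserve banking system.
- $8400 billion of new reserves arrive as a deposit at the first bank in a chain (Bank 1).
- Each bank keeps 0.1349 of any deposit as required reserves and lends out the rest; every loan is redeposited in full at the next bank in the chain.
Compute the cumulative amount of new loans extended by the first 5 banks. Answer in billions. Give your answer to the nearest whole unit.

Bank i lends (1 − rr)^i of the original deposit: Bank 1 lends 8400·0.8651 = 7266.8400, Bank 2 lends 8400·0.8651² ≈ 6286.5433, and so on.
Summing a geometric series: total = 8400·[0.8651·(1 − 0.8651^5) / (1 − 0.8651)] ≈ 27766.8624 billion.

$27767 billion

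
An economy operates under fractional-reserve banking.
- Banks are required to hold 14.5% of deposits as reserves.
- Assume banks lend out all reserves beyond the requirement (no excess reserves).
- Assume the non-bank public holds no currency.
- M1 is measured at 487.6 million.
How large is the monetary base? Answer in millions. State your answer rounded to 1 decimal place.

With no currency drain and no excess reserves, the money multiplier is m = 1/rr = 1/0.145 ≈ 6.89655.
The monetary base is MB = M / m = 487.6 / 6.89655 ≈ 70.702 million.

70.7 million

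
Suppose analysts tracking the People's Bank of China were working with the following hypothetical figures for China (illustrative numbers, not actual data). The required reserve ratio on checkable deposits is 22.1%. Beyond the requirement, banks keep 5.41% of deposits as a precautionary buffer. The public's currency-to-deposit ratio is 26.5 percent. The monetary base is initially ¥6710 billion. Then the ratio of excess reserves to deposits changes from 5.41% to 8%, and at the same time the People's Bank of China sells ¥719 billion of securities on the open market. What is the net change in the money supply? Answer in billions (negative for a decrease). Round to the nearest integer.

Before: m₁ = (1 + 0.265) / (0.221 + 0.0541 + 0.265) ≈ 2.34216, MB₁ = 6710, so M₁ = 2.34216 × 6710 = 15715.8936 billion.
After: m₂ = (1 + 0.265) / (0.221 + 0.08 + 0.265) ≈ 2.23498, MB₂ = 6710 − 719 = 5991, so M₂ = 2.23498 × 5991 ≈ 13389.7652 billion.
ΔM = M₂ − M₁ = 13389.7652 − 15715.8936 = -2326.1284 billion.

-2326 billion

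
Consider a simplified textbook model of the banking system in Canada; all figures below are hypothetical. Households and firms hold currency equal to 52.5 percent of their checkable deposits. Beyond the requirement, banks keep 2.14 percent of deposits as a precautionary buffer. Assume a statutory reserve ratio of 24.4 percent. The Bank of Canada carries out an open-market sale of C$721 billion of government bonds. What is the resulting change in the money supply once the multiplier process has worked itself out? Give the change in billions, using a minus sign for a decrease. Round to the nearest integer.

-1391 billion

The money multiplier is m = (1 + c) / (rr + e + c) = (1 + 0.525) / (0.244 + 0.0214 + 0.525) ≈ 1.9294.
The sale removes 721 billion of base, so ΔM = m × ΔMB = 1.9294 × (−721) = -1391.0974 billion.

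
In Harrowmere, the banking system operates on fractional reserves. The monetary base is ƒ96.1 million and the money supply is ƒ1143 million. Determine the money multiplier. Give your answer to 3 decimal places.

The money multiplier is m = M / MB = 1143 / 96.1 ≈ 11.89386.

11.894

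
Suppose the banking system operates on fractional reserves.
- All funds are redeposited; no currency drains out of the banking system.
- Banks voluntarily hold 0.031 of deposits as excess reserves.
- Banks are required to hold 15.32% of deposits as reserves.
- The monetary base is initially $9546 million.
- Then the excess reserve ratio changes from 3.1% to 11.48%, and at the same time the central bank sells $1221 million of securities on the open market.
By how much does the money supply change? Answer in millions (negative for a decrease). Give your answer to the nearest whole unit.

Before: m₁ = 1 / (0.1532 + 0.031) ≈ 5.42888, MB₁ = 9546, so M₁ = 5.42888 × 9546 ≈ 51824.0885 million.
After: m₂ = 1 / (0.1532 + 0.1148) ≈ 3.73134, MB₂ = 9546 − 1221 = 8325, so M₂ = 3.73134 × 8325 = 31063.4055 million.
ΔM = M₂ − M₁ = 31063.4055 − 51824.0885 = -20760.683 million.

-20761 million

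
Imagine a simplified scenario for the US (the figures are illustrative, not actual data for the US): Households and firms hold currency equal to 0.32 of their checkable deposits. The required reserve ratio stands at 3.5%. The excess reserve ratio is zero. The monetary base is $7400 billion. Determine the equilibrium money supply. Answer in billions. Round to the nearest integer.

The money multiplier is m = (1 + c) / (rr + c) = (1 + 0.32) / (0.035 + 0.32) ≈ 3.71831.
So M = m × MB = 3.71831 × 7400 = 27515.494 billion.

$27515 billion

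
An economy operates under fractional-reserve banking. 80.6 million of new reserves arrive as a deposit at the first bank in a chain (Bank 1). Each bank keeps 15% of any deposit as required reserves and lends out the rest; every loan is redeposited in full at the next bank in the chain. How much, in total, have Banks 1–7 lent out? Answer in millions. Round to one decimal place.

310.3 million

Bank i lends (1 − rr)^i of the original deposit: Bank 1 lends 80.6·0.8500 = 68.5100, Bank 2 lends 80.6·0.8500² = 58.2335, and so on.
Summing a geometric series: total = 80.6·[0.8500·(1 − 0.8500^7) / (1 − 0.8500)] ≈ 310.3151 million.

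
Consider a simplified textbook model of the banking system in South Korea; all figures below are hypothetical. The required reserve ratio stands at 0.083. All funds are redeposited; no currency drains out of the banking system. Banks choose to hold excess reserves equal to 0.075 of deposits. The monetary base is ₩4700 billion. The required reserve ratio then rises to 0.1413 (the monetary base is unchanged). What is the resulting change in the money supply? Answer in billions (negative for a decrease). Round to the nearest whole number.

Initially m₁ = 1 / (0.083 + 0.075) ≈ 6.32911, so M₁ = 6.32911 × 4700 = 29746.817 billion.
After the change m₂ = 1 / (0.1413 + 0.075) ≈ 4.62321, so M₂ = 4.62321 × 4700 = 21729.087 billion.
ΔM = M₂ − M₁ = 21729.087 − 29746.817 = -8017.73 billion.

-8018 billion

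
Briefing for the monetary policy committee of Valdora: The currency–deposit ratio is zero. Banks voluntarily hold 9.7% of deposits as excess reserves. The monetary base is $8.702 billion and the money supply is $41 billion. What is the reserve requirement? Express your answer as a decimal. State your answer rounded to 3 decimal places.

Using m = M/MB = 41/8.702 ≈ 4.711561. Since m = (1 + c)/(c + rr + e), the denominator satisfies c + rr + e = (1 + c)/m = (1 + 0) / 4.711561 ≈ 0.212244.
With c = 0 and e = 0.097, the reserve requirement is 0.212244 − 0 − 0.097 = 0.115244.

0.115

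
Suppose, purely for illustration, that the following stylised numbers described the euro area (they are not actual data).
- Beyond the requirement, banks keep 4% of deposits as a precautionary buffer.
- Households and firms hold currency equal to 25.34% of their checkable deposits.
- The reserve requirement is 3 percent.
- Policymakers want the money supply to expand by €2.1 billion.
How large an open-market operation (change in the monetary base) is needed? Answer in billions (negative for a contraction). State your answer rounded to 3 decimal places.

The money multiplier is m = (1 + c) / (rr + e + c) = (1 + 0.2534) / (0.03 + 0.04 + 0.2534) ≈ 3.87570.
ΔMB = ΔM / m = (+2.1) / 3.87570 ≈ 0.5418 billion.

€0.542 billion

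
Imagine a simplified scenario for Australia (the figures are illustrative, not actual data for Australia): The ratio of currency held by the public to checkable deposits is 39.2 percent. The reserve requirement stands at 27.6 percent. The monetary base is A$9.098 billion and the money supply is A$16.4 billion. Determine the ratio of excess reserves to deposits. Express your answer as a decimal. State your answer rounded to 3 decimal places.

Using m = M/MB = 16.4/9.098 ≈ 1.802594. Since m = (1 + c)/(c + rr + e), the denominator satisfies c + rr + e = (1 + c)/m = (1 + 0.392) / 1.802594 ≈ 0.772220.
With c = 0.392 and rr = 0.276, the ratio of excess reserves to deposits is 0.772220 − 0.392 − 0.276 = 0.10422.

0.104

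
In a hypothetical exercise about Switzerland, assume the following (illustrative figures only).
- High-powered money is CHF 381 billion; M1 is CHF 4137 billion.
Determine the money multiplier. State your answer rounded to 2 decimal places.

The money multiplier is m = M / MB = 4137 / 381 ≈ 10.85827.

10.86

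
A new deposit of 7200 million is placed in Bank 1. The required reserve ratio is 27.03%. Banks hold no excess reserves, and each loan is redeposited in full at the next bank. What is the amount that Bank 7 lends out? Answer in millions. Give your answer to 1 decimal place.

Each bank lends a fraction (1 − rr) = 0.7297 of the deposit it receives, so Bank 7 receives 7200·0.7297^6 and lends 7200·0.7297^7 ≈ 793.1273 million.

793.1 million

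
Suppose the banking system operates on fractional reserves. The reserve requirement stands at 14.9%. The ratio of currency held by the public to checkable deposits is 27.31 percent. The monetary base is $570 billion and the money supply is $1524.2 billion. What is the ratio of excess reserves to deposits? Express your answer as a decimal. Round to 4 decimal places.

Using m = M/MB = 1524.2/570 ≈ 2.674035. Since m = (1 + c)/(c + rr + e), the denominator satisfies c + rr + e = (1 + c)/m = (1 + 0.2731) / 2.674035 ≈ 0.476097.
With c = 0.2731 and rr = 0.149, the ratio of excess reserves to deposits is 0.476097 − 0.2731 − 0.149 = 0.053997.

0.0540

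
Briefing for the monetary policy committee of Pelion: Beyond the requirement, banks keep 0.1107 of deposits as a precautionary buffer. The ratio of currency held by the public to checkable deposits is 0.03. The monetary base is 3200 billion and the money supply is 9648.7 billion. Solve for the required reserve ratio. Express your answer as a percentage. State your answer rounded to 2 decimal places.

20.09%

Using m = M/MB = 9648.7/3200 ≈ 3.015219. Since m = (1 + c)/(c + rr + e), the denominator satisfies c + rr + e = (1 + c)/m = (1 + 0.03) / 3.015219 ≈ 0.341600.
With c = 0.03 and e = 0.1107, the required reserve ratio is 0.341600 − 0.03 − 0.1107 = 0.2009.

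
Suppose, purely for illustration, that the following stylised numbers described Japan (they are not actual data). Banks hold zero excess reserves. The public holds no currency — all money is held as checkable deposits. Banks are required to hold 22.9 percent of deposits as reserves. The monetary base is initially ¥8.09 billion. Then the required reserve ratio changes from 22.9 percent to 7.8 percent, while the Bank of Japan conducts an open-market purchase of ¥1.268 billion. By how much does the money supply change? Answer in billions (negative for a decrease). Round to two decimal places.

Before: m₁ = 1 / (0.229) ≈ 4.3668, MB₁ = 8.09, so M₁ = 4.3668 × 8.09 ≈ 35.3274 billion.
After: m₂ = 1 / (0.078) ≈ 12.8205, MB₂ = 8.09 + 1.268 = 9.358, so M₂ = 12.8205 × 9.358 ≈ 119.9742 billion.
ΔM = M₂ − M₁ = 119.9742 − 35.3274 = 84.6468 billion.

¥84.65 billion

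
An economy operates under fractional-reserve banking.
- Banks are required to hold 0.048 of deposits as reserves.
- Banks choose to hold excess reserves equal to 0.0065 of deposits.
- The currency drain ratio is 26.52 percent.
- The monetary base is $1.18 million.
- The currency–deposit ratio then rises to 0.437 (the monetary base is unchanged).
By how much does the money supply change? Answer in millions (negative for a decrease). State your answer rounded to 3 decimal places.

Initially m₁ = (1 + 0.2652) / (0.048 + 0.0065 + 0.2652) ≈ 3.95746, so M₁ = 3.95746 × 1.18 ≈ 4.6698 million.
After the change m₂ = (1 + 0.437) / (0.048 + 0.0065 + 0.437) ≈ 2.92370, so M₂ = 2.92370 × 1.18 ≈ 3.45 million.
ΔM = M₂ − M₁ = 3.45 − 4.6698 = -1.2198 million.

-1.220 million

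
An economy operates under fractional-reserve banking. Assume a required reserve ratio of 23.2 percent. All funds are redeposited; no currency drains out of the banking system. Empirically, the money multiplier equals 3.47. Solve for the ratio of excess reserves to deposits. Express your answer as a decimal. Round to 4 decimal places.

Using m = 3.47. Since m = (1 + c)/(c + rr + e), the denominator satisfies c + rr + e = (1 + c)/m = (1 + 0) / 3.47 ≈ 0.288184.
With c = 0 and rr = 0.232, the ratio of excess reserves to deposits is 0.288184 − 0 − 0.232 = 0.056184.

0.0562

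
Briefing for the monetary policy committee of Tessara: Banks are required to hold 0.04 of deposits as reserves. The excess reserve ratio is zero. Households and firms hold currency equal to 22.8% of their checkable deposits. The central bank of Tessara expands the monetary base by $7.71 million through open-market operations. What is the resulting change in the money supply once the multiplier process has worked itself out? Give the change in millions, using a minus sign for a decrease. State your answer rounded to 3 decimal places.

$35.328 million

The money multiplier is m = (1 + c) / (rr + c) = (1 + 0.228) / (0.04 + 0.228) ≈ 4.58209.
The purchase adds 7.71 million of base, so ΔM = m × ΔMB = 4.58209 × (+7.71) ≈ 35.3279 million.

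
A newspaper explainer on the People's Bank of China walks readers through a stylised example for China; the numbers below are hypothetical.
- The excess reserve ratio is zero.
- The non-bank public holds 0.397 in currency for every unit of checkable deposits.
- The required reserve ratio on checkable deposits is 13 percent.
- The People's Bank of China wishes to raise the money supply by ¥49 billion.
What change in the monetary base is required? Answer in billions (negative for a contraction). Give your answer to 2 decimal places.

¥18.48 billion

The money multiplier is m = (1 + c) / (rr + c) = (1 + 0.397) / (0.13 + 0.397) ≈ 2.65085.
ΔMB = ΔM / m = (+49) / 2.65085 ≈ 18.4846 billion.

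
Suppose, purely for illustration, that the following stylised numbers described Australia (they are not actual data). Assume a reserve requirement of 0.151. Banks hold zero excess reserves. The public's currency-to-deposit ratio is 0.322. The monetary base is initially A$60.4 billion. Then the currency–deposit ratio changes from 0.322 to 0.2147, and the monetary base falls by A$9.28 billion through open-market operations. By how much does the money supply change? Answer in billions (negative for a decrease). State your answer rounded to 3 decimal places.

A$0.985 billion

Before: m₁ = (1 + 0.322) / (0.151 + 0.322) ≈ 2.794926, MB₁ = 60.4, so M₁ = 2.794926 × 60.4 ≈ 168.8135 billion.
After: m₂ = (1 + 0.2147) / (0.151 + 0.2147) ≈ 3.321575, MB₂ = 60.4 − 9.28 = 51.12, so M₂ = 3.321575 × 51.12 ≈ 169.7989 billion.
ΔM = M₂ − M₁ = 169.7989 − 168.8135 = 0.9854 billion.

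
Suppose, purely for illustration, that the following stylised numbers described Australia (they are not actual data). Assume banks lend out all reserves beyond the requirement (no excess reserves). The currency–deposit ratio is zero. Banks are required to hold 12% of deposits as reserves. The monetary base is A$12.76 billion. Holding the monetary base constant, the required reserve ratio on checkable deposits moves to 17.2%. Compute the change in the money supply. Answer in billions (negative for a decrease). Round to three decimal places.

Initially m₁ = 1 / (0.12) ≈ 8.333333, so M₁ = 8.333333 × 12.76 ≈ 106.3333 billion.
After the change m₂ = 1 / (0.172) ≈ 5.813953, so M₂ = 5.813953 × 12.76 ≈ 74.186 billion.
ΔM = M₂ − M₁ = 74.186 − 106.3333 = -32.1473 billion.

-32.147 billion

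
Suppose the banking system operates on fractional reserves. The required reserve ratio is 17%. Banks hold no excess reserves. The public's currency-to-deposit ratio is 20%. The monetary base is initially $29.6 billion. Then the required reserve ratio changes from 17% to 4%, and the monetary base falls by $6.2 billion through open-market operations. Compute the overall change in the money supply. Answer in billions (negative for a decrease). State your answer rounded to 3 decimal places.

Before: m₁ = (1 + 0.2) / (0.17 + 0.2) ≈ 3.243243, MB₁ = 29.6, so M₁ = 3.243243 × 29.6 ≈ 96 billion.
After: m₂ = (1 + 0.2) / (0.04 + 0.2) = 5, MB₂ = 29.6 − 6.2 = 23.4, so M₂ = 5 × 23.4 = 117 billion.
ΔM = M₂ − M₁ = 117 − 96 = 21 billion.

$21.000 billion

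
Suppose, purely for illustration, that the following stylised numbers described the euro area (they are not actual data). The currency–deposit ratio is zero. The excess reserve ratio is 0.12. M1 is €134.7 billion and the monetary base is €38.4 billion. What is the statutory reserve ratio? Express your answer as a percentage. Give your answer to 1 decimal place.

Using m = M/MB = 134.7/38.4 ≈ 3.507812. Since m = (1 + c)/(c + rr + e), the denominator satisfies c + rr + e = (1 + c)/m = (1 + 0) / 3.507812 ≈ 0.285078.
With c = 0 and e = 0.12, the statutory reserve ratio is 0.285078 − 0 − 0.12 = 0.165078.

16.5%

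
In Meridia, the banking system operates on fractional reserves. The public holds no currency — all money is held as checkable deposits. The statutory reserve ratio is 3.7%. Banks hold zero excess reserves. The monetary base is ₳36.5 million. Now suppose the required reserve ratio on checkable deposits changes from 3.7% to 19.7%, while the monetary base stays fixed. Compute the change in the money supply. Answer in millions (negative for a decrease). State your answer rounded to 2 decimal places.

-801.21 million

Initially m₁ = 1 / (0.037) ≈ 27.02703, so M₁ = 27.02703 × 36.5 ≈ 986.4866 million.
After the change m₂ = 1 / (0.197) ≈ 5.07614, so M₂ = 5.07614 × 36.5 ≈ 185.2791 million.
ΔM = M₂ − M₁ = 185.2791 − 986.4866 = -801.2075 million.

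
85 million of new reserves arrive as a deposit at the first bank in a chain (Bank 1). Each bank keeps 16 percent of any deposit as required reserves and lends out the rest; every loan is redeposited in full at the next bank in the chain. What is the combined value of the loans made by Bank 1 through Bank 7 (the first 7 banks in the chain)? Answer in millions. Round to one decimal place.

314.6 million

Bank i lends (1 − rr)^i of the original deposit: Bank 1 lends 85·0.8400 = 71.4000, Bank 2 lends 85·0.8400² = 59.9760, and so on.
Summing a geometric series: total = 85·[0.8400·(1 − 0.8400^7) / (1 − 0.8400)] ≈ 314.5659 million.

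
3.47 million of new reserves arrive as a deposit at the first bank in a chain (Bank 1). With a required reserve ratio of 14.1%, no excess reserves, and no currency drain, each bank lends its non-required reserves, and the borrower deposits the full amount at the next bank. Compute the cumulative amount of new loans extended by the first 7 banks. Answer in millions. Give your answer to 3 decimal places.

Bank i lends (1 − rr)^i of the original deposit: Bank 1 lends 3.47·0.8590 ≈ 2.9807, Bank 2 lends 3.47·0.8590² ≈ 2.5604, and so on.
Summing a geometric series: total = 3.47·[0.8590·(1 − 0.8590^7) / (1 − 0.8590)] ≈ 13.8444 million.

13.844 million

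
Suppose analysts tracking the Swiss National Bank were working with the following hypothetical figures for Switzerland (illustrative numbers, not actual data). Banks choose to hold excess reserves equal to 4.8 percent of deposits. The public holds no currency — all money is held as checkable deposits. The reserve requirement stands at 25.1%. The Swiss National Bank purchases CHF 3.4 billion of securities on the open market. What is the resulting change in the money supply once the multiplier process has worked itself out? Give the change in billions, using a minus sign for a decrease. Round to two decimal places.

CHF 11.37 billion

The money multiplier is m = 1 / (rr + e) = 1 / (0.251 + 0.048) ≈ 3.3445.
The purchase adds 3.4 billion of base, so ΔM = m × ΔMB = 3.3445 × (+3.4) = 11.3713 billion.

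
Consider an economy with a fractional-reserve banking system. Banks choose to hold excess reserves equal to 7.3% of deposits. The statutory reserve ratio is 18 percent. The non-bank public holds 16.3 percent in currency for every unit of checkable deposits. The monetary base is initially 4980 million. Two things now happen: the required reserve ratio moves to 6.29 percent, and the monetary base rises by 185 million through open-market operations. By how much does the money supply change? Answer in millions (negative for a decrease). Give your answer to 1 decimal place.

Before: m₁ = (1 + 0.163) / (0.18 + 0.073 + 0.163) ≈ 2.795673, MB₁ = 4980, so M₁ = 2.795673 × 4980 ≈ 13922.4515 million.
After: m₂ = (1 + 0.163) / (0.0629 + 0.073 + 0.163) ≈ 3.890933, MB₂ = 4980 + 185 = 5165, so M₂ = 3.890933 × 5165 ≈ 20096.6689 million.
ΔM = M₂ − M₁ = 20096.6689 − 13922.4515 = 6174.2174 million.

6174.2 million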